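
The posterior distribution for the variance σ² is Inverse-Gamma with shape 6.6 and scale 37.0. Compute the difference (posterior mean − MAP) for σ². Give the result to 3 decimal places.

Mode = β/(α+1) = 37.0/7.6 = 4.868.
Mean = β/(α−1) = 37.0/5.6 = 6.607.
Difference = 6.607 − 4.868 = 1.739.
Mean > mode: the posterior has a right tail.

1.739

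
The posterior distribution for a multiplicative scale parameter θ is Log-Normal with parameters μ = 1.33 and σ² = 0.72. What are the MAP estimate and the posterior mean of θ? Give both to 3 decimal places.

MAP: 1.840. Posterior mean: 5.419.

Mode = exp(μ − σ²) = exp(0.61) = 1.840.
Mean = exp(μ + σ²/2) = exp(1.690) = 5.419.
The posterior is right-skewed, so the mean exceeds the mode.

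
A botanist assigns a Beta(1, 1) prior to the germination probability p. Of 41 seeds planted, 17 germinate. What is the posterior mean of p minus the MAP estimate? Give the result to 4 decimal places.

0.0040

Posterior: Beta(1+17, 1+24) = Beta(18, 25).
Mode = (18−1)/(18+25−2) = 17/41 = 0.4146.
With a flat prior the MAP equals the MLE, 17/41.
Mean = 18/(18+25) = 18/43 = 0.4186.
Difference = 0.4186 − 0.4146 = 0.0040.
Right-skewed posterior ⇒ mode < mean.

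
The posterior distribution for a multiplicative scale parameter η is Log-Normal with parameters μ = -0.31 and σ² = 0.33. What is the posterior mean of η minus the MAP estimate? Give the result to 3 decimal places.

Mode = exp(μ − σ²) = exp(-0.64) = 0.527.
Mean = exp(μ + σ²/2) = exp(-0.145) = 0.865.
Difference = 0.865 − 0.527 = 0.338.

0.338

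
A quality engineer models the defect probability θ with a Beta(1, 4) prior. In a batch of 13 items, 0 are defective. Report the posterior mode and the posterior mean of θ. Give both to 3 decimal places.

Posterior: Beta(1+0, 4+13) = Beta(1, 17).
Since α = 1 ≤ 1 and β > 1, the Beta density is monotone decreasing on [0,1]; the mode is at 0.
Mean = 1/(1+17) = 0.056.

θ_MAP = 0.000, E[θ|data] = 0.056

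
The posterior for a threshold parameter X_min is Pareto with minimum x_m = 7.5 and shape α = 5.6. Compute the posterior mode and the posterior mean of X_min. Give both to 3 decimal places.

X_min_MAP = 7.500, E[X_min|data] = 9.130

The Pareto density is strictly decreasing on [x_m, ∞), so the mode is x_m = 7.500.
Mean = α·x_m/(α−1) = 5.6·7.5/4.6 = 9.130.
Mean > mode: the posterior has a right tail.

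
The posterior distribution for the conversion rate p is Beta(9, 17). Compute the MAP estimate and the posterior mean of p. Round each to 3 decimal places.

MAP = 0.333; posterior mean = 0.346

Mode = (9−1)/(9+17−2) = 8/24 = 0.333.
Mean = 9/(9+17) = 9/26 = 0.346.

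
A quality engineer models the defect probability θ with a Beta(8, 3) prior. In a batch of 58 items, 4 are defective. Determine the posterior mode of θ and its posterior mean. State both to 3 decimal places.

Posterior: Beta(8+4, 3+54) = Beta(12, 57).
Mode = (12−1)/(12+57−2) = 11/67 = 0.164.
Mean = 12/(12+57) = 12/69 = 0.174.

θ_MAP = 0.164, E[θ|data] = 0.174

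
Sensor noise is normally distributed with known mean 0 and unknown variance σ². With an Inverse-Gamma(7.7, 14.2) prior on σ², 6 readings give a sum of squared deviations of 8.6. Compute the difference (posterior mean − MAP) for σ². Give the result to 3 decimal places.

0.326

Posterior: Inverse-Gamma(shape = 7.7+6/2 = 10.7, scale = 14.2+8.6/2 = 18.5).
Mode = β/(α+1) = 18.5/11.7 = 1.581.
Mean = β/(α−1) = 18.5/9.7 = 1.907.
Difference = 1.907 − 1.581 = 0.326.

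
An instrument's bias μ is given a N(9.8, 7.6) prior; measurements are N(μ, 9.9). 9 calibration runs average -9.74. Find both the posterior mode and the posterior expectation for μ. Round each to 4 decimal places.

μ_MAP = -7.2694, E[μ|data] = -7.2694

Posterior for μ is Normal. Precision-weighted mean: (1/7.6·9.8 + 9/9.9·-9.74) / (1/7.6 + 9/9.9) = -7.2694.
A Normal posterior is symmetric, so mode = mean.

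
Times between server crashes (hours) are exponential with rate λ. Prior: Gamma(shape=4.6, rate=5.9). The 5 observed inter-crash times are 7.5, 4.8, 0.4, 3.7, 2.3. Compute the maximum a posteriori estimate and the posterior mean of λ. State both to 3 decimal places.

MAP: 0.350. Posterior mean: 0.390.

Σ times = 18.7. Posterior: Gamma(shape = 4.6+5 = 9.6, rate = 5.9+18.7 = 24.6).
Mode = (α−1)/β = 8.6/24.6 = 0.350.
Mean = α/β = 9.6/24.6 = 0.390.
The posterior is right-skewed, so the mean exceeds the mode.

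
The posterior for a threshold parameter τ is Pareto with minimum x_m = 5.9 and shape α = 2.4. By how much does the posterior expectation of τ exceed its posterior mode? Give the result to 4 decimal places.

4.2143

The Pareto density is strictly decreasing on [x_m, ∞), so the mode is x_m = 5.9000.
Mean = α·x_m/(α−1) = 2.4·5.9/1.4 = 10.1143.
Difference = 10.1143 − 5.9000 = 4.2143.
The posterior is right-skewed, so the mean exceeds the mode.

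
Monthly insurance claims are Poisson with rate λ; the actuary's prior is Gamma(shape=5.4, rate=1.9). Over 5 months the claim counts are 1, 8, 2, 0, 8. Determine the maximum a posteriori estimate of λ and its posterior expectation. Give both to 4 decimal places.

Σ counts = 19. Posterior: Gamma(shape = 5.4+19 = 24.4, rate = 1.9+5 = 6.9).
Mode = (α−1)/β = 23.4/6.9 = 3.3913.
Mean = α/β = 24.4/6.9 = 3.5362.
Mean > mode: the posterior has a right tail.

λ_MAP = 3.3913, E[λ|data] = 3.5362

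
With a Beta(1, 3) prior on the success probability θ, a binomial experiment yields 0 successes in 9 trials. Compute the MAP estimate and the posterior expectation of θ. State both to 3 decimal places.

Posterior: Beta(1+0, 3+9) = Beta(1, 12).
Since α = 1 ≤ 1 and β > 1, the Beta density is monotone decreasing on [0,1]; the mode is at 0.
Mean = 1/(1+12) = 0.077.

MAP = 0.000; posterior mean = 0.077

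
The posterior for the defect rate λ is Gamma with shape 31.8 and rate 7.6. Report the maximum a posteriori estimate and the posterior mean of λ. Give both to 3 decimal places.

λ_MAP = 4.053, E[λ|data] = 4.184

Mode = (α−1)/β = 30.8/7.6 = 4.053.
Mean = α/β = 31.8/7.6 = 4.184.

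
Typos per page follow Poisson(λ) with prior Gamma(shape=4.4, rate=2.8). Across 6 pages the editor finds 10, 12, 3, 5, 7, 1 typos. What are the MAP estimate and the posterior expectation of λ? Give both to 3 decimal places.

Σ counts = 38. Posterior: Gamma(shape = 4.4+38 = 42.4, rate = 2.8+6 = 8.8).
Mode = (α−1)/β = 41.4/8.8 = 4.705.
Mean = α/β = 42.4/8.8 = 4.818.

MAP: 4.705. Posterior mean: 4.818.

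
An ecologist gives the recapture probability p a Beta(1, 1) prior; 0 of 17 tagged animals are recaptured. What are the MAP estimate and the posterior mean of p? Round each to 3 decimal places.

MAP = 0.000, posterior mean = 0.053

Posterior: Beta(1+0, 1+17) = Beta(1, 18).
Since α = 1 ≤ 1 and β > 1, the Beta density is monotone decreasing on [0,1]; the mode is at 0.
Mean = 1/(1+18) = 0.053.
The mean is pulled above the mode by the posterior's right skew.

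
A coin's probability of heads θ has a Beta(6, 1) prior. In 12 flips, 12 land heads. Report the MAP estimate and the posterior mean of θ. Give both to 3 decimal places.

Posterior: Beta(6+12, 1+0) = Beta(18, 1).
Since β = 1 ≤ 1 and α > 1, the Beta density is monotone increasing on [0,1]; the mode is at 1.
Mean = 18/(18+1) = 0.947.
The posterior is left-skewed, so the mode exceeds the mean.

MAP = 1.000; posterior mean = 0.947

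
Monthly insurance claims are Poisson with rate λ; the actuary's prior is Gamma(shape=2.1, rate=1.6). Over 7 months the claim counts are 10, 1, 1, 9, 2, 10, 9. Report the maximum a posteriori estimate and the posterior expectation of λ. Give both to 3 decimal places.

MAP = 5.012; posterior mean = 5.128

Σ counts = 42. Posterior: Gamma(shape = 2.1+42 = 44.1, rate = 1.6+7 = 8.6).
Mode = (α−1)/β = 43.1/8.6 = 5.012.
Mean = α/β = 44.1/8.6 = 5.128.
The posterior is right-skewed, so the mean exceeds the mode.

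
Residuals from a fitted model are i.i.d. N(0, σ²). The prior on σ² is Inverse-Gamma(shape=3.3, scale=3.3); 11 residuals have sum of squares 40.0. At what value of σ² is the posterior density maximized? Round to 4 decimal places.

Posterior: Inverse-Gamma(shape = 3.3+11/2 = 8.8, scale = 3.3+40.0/2 = 23.3).
Mode = β/(α+1) = 23.3/9.8 = 2.3776.
Mean = β/(α−1) = 23.3/7.8 = 2.9872.
This is the posterior mode — the MAP estimate.

2.3776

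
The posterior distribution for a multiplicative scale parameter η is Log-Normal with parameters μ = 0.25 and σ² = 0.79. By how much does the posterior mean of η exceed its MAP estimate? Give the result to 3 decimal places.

Mode = exp(μ − σ²) = exp(-0.54) = 0.583.
Mean = exp(μ + σ²/2) = exp(0.645) = 1.906.
Difference = 1.906 − 0.583 = 1.323.

1.323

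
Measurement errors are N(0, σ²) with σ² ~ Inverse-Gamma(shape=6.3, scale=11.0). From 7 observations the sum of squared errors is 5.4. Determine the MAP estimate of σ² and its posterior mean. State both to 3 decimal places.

σ²_MAP = 1.269, E[σ²|data] = 1.557

Posterior: Inverse-Gamma(shape = 6.3+7/2 = 9.8, scale = 11.0+5.4/2 = 13.7).
Mode = β/(α+1) = 13.7/10.8 = 1.269.
Mean = β/(α−1) = 13.7/8.8 = 1.557.
The posterior is right-skewed, so the mean exceeds the mode.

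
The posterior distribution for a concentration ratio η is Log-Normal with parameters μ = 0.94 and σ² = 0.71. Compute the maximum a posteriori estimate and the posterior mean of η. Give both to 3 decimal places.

maximum a posteriori estimate = 1.259, posterior mean = 3.651

Mode = exp(μ − σ²) = exp(0.23) = 1.259.
Mean = exp(μ + σ²/2) = exp(1.295) = 3.651.
The posterior is right-skewed, so the mean exceeds the mode.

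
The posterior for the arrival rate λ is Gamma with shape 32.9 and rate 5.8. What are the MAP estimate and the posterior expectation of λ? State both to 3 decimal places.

Mode = (α−1)/β = 31.9/5.8 = 5.500.
Mean = α/β = 32.9/5.8 = 5.672.

λ_MAP = 5.500, E[λ|data] = 5.672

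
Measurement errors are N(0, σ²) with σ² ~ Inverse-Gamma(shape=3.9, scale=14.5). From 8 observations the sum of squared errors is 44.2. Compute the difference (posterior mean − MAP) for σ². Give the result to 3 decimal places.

1.192

Posterior: Inverse-Gamma(shape = 3.9+8/2 = 7.9, scale = 14.5+44.2/2 = 36.6).
Mode = β/(α+1) = 36.6/8.9 = 4.112.
Mean = β/(α−1) = 36.6/6.9 = 5.304.
Difference = 5.304 − 4.112 = 1.192.
The posterior is right-skewed, so the mean exceeds the mode.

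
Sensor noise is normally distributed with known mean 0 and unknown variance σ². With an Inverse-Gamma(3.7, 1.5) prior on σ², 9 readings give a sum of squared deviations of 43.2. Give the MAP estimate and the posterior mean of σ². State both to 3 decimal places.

Posterior: Inverse-Gamma(shape = 3.7+9/2 = 8.2, scale = 1.5+43.2/2 = 23.1).
Mode = β/(α+1) = 23.1/9.2 = 2.511.
Mean = β/(α−1) = 23.1/7.2 = 3.208.
The posterior is right-skewed, so the mean exceeds the mode.

MAP = 2.511, posterior mean = 3.208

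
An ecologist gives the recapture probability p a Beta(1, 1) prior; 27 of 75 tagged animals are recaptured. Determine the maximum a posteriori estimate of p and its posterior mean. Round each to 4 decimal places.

Posterior: Beta(1+27, 1+48) = Beta(28, 49).
Mode = (28−1)/(28+49−2) = 27/75 = 0.3600.
With a flat prior the MAP equals the MLE, 27/75.
Mean = 28/(28+49) = 28/77 = 0.3636.

MAP = 0.3600, posterior mean = 0.3636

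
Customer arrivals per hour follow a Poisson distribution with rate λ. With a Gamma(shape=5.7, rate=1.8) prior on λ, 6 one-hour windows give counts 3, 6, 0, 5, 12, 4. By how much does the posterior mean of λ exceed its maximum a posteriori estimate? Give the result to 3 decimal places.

0.128

Σ counts = 30. Posterior: Gamma(shape = 5.7+30 = 35.7, rate = 1.8+6 = 7.8).
Mode = (α−1)/β = 34.7/7.8 = 4.449.
Mean = α/β = 35.7/7.8 = 4.577.
Difference = 4.577 − 4.449 = 0.128.
The mean is pulled above the mode by the posterior's right skew.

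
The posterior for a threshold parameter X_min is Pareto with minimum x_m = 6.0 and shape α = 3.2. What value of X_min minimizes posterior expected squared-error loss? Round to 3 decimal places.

8.727

The Pareto density is strictly decreasing on [x_m, ∞), so the mode is x_m = 6.000.
Mean = α·x_m/(α−1) = 3.2·6.0/2.2 = 8.727.
Squared-error loss ⇒ the optimal estimator is the posterior mean.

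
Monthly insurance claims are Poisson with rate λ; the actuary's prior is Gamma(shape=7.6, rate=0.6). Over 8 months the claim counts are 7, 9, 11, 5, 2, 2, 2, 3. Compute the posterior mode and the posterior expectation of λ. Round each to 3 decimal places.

MAP: 5.535. Posterior mean: 5.651.

Σ counts = 41. Posterior: Gamma(shape = 7.6+41 = 48.6, rate = 0.6+8 = 8.6).
Mode = (α−1)/β = 47.6/8.6 = 5.535.
Mean = α/β = 48.6/8.6 = 5.651.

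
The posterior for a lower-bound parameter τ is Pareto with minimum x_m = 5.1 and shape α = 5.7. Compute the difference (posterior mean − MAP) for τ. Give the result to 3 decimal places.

The Pareto density is strictly decreasing on [x_m, ∞), so the mode is x_m = 5.100.
Mean = α·x_m/(α−1) = 5.7·5.1/4.7 = 6.185.
Difference = 6.185 − 5.100 = 1.085.
Mean > mode: the posterior has a right tail.

1.085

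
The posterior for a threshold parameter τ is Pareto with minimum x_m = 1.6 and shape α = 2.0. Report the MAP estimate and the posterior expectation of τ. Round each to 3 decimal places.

The Pareto density is strictly decreasing on [x_m, ∞), so the mode is x_m = 1.600.
Mean = α·x_m/(α−1) = 2.0·1.6/1.0 = 3.200.

MAP = 1.600; posterior mean = 3.200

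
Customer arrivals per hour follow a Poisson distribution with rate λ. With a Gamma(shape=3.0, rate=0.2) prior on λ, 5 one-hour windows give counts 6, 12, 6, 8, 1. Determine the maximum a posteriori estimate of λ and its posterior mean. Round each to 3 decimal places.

Σ counts = 33. Posterior: Gamma(shape = 3.0+33 = 36.0, rate = 0.2+5 = 5.2).
Mode = (α−1)/β = 35.0/5.2 = 6.731.
Mean = α/β = 36.0/5.2 = 6.923.
The posterior is right-skewed, so the mean exceeds the mode.

MAP = 6.731, posterior mean = 6.923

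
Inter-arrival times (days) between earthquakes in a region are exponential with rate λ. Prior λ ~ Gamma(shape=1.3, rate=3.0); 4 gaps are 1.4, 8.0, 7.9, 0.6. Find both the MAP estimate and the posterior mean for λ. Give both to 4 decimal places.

MAP = 0.2057; posterior mean = 0.2536

Σ times = 17.9. Posterior: Gamma(shape = 1.3+4 = 5.3, rate = 3.0+17.9 = 20.9).
Mode = (α−1)/β = 4.3/20.9 = 0.2057.
Mean = α/β = 5.3/20.9 = 0.2536.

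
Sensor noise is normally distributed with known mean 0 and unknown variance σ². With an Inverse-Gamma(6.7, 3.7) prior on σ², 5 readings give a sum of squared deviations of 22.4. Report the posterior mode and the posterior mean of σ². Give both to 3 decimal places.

MAP: 1.461. Posterior mean: 1.817.

Posterior: Inverse-Gamma(shape = 6.7+5/2 = 9.2, scale = 3.7+22.4/2 = 14.9).
Mode = β/(α+1) = 14.9/10.2 = 1.461.
Mean = β/(α−1) = 14.9/8.2 = 1.817.
Right-skewed posterior ⇒ mode < mean.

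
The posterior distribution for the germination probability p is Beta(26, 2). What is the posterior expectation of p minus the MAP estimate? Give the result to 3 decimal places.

-0.033

Mode = (26−1)/(26+2−2) = 25/26 = 0.962.
Mean = 26/(26+2) = 26/28 = 0.929.
Difference = 0.929 − 0.962 = -0.033.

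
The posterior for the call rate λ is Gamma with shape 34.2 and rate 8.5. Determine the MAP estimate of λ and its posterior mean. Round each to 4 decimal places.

MAP = 3.9059; posterior mean = 4.0235

Mode = (α−1)/β = 33.2/8.5 = 3.9059.
Mean = α/β = 34.2/8.5 = 4.0235.
Mean > mode: the posterior has a right tail.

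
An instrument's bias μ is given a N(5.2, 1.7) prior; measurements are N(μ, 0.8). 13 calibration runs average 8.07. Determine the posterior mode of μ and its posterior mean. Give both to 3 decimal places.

posterior mode = 7.970, posterior mean = 7.970

Posterior for μ is Normal. Precision-weighted mean: (1/1.7·5.2 + 13/0.8·8.07) / (1/1.7 + 13/0.8) = 7.970.
A Normal posterior is symmetric, so mode = mean.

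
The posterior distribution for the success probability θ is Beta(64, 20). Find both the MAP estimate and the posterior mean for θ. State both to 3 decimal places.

Mode = (64−1)/(64+20−2) = 63/82 = 0.768.
Mean = 64/(64+20) = 64/84 = 0.762.

MAP = 0.768; posterior mean = 0.762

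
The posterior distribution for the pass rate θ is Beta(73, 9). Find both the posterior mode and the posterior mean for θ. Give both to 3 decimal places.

MAP = 0.900, posterior mean = 0.890

Mode = (73−1)/(73+9−2) = 72/80 = 0.900.
Mean = 73/(73+9) = 73/82 = 0.890.
The posterior is left-skewed, so the mode exceeds the mean.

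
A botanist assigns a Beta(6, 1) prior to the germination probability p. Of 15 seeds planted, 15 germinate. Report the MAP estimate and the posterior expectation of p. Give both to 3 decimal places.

MAP estimate = 1.000, posterior expectation = 0.955

Posterior: Beta(6+15, 1+0) = Beta(21, 1).
Since β = 1 ≤ 1 and α > 1, the Beta density is monotone increasing on [0,1]; the mode is at 1.
Mean = 21/(21+1) = 0.955.
Left-skewed posterior ⇒ mean < mode.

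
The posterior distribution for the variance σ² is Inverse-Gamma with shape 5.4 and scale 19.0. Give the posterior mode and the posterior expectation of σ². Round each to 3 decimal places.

Mode = β/(α+1) = 19.0/6.4 = 2.969.
Mean = β/(α−1) = 19.0/4.4 = 4.318.

σ²_MAP = 2.969, E[σ²|data] = 4.318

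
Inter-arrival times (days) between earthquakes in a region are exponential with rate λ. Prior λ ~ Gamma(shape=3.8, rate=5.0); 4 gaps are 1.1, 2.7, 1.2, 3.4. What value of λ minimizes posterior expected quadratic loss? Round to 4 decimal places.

0.5821

Σ times = 8.4. Posterior: Gamma(shape = 3.8+4 = 7.8, rate = 5.0+8.4 = 13.4).
Mode = (α−1)/β = 6.8/13.4 = 0.5075.
Mean = α/β = 7.8/13.4 = 0.5821.
Quadratic loss ⇒ the optimal estimator is the posterior mean.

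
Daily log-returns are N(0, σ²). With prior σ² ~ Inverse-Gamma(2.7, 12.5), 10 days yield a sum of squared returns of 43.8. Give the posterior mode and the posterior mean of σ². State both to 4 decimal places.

σ²_MAP = 3.9540, E[σ²|data] = 5.1343

Posterior: Inverse-Gamma(shape = 2.7+10/2 = 7.7, scale = 12.5+43.8/2 = 34.4).
Mode = β/(α+1) = 34.4/8.7 = 3.9540.
Mean = β/(α−1) = 34.4/6.7 = 5.1343.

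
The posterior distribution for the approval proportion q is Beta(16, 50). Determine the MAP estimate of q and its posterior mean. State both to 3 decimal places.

MAP = 0.234; posterior mean = 0.242

Mode = (16−1)/(16+50−2) = 15/64 = 0.234.
Mean = 16/(16+50) = 16/66 = 0.242.
Mean > mode: the posterior has a right tail.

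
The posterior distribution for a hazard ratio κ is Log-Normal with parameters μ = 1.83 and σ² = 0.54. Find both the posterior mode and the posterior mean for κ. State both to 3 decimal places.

Mode = exp(μ − σ²) = exp(1.29) = 3.633.
Mean = exp(μ + σ²/2) = exp(2.100) = 8.166.

MAP = 3.633; posterior mean = 8.166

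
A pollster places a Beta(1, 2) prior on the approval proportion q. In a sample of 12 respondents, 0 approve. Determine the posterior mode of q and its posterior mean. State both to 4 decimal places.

q_MAP = 0.0000, E[q|data] = 0.0667

Posterior: Beta(1+0, 2+12) = Beta(1, 14).
Since α = 1 ≤ 1 and β > 1, the Beta density is monotone decreasing on [0,1]; the mode is at 0.
Mean = 1/(1+14) = 0.0667.
Mean > mode: the posterior has a right tail.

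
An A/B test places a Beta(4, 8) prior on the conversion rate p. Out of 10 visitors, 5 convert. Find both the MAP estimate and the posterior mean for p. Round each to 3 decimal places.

Posterior: Beta(4+5, 8+5) = Beta(9, 13).
Mode = (9−1)/(9+13−2) = 8/20 = 0.400.
Mean = 9/(9+13) = 9/22 = 0.409.

MAP = 0.400, posterior mean = 0.409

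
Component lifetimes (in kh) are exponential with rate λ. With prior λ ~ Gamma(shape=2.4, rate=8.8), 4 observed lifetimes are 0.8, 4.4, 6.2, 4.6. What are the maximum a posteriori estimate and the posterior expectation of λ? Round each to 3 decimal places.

MAP: 0.218. Posterior mean: 0.258.

Σ times = 16.0. Posterior: Gamma(shape = 2.4+4 = 6.4, rate = 8.8+16.0 = 24.8).
Mode = (α−1)/β = 5.4/24.8 = 0.218.
Mean = α/β = 6.4/24.8 = 0.258.
The mean is pulled above the mode by the posterior's right skew.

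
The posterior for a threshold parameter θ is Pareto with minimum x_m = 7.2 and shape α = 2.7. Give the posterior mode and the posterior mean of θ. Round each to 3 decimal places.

MAP: 7.200. Posterior mean: 11.435.

The Pareto density is strictly decreasing on [x_m, ∞), so the mode is x_m = 7.200.
Mean = α·x_m/(α−1) = 2.7·7.2/1.7 = 11.435.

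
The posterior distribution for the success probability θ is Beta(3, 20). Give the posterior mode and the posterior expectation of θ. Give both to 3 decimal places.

MAP = 0.095, posterior mean = 0.130

Mode = (3−1)/(3+20−2) = 2/21 = 0.095.
Mean = 3/(3+20) = 3/23 = 0.130.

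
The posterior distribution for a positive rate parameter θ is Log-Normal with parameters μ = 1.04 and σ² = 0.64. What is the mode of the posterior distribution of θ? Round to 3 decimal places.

1.492

Mode = exp(μ − σ²) = exp(0.40) = 1.492.
Mean = exp(μ + σ²/2) = exp(1.360) = 3.896.
This is the posterior mode — the MAP estimate.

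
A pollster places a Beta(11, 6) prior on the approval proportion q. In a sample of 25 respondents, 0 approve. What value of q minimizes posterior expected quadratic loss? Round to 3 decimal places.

0.262

Posterior: Beta(11+0, 6+25) = Beta(11, 31).
Mode = (11−1)/(11+31−2) = 10/40 = 0.250.
Mean = 11/(11+31) = 11/42 = 0.262.
Quadratic loss ⇒ the optimal estimator is the posterior mean.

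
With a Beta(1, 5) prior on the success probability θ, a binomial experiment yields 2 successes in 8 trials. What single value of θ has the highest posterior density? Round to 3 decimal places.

0.167

Posterior: Beta(1+2, 5+6) = Beta(3, 11).
Mode = (3−1)/(3+11−2) = 2/12 = 0.167.
Mean = 3/(3+11) = 3/14 = 0.214.
This is the posterior mode — the MAP estimate.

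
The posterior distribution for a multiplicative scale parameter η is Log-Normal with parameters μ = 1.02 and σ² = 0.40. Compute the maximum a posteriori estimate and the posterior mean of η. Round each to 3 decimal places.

Mode = exp(μ − σ²) = exp(0.62) = 1.859.
Mean = exp(μ + σ²/2) = exp(1.220) = 3.387.

maximum a posteriori estimate = 1.859, posterior mean = 3.387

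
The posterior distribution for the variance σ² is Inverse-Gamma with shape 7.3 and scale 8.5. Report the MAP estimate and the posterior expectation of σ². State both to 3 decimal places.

MAP estimate = 1.024, posterior expectation = 1.349

Mode = β/(α+1) = 8.5/8.3 = 1.024.
Mean = β/(α−1) = 8.5/6.3 = 1.349.
The mean is pulled above the mode by the posterior's right skew.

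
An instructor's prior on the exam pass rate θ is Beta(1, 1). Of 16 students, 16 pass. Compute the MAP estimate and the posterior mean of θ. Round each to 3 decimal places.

Posterior: Beta(1+16, 1+0) = Beta(17, 1).
Since β = 1 ≤ 1 and α > 1, the Beta density is monotone increasing on [0,1]; the mode is at 1.
Mean = 17/(17+1) = 0.944.
Left-skewed posterior ⇒ mean < mode.

MAP estimate = 1.000, posterior mean = 0.944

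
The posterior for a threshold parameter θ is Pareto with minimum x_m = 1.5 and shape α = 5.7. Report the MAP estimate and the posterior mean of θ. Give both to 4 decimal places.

θ_MAP = 1.5000, E[θ|data] = 1.8191

The Pareto density is strictly decreasing on [x_m, ∞), so the mode is x_m = 1.5000.
Mean = α·x_m/(α−1) = 5.7·1.5/4.7 = 1.8191.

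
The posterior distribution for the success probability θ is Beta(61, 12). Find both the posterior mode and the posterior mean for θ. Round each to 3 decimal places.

Mode = (61−1)/(61+12−2) = 60/71 = 0.845.
Mean = 61/(61+12) = 61/73 = 0.836.

MAP = 0.845, posterior mean = 0.836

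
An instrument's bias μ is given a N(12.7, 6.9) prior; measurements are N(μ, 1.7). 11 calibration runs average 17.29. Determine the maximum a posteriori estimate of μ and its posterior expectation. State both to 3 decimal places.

Posterior for μ is Normal. Precision-weighted mean: (1/6.9·12.7 + 11/1.7·17.29) / (1/6.9 + 11/1.7) = 17.189.
A Normal posterior is symmetric, so mode = mean.

maximum a posteriori estimate = 17.189, posterior expectation = 17.189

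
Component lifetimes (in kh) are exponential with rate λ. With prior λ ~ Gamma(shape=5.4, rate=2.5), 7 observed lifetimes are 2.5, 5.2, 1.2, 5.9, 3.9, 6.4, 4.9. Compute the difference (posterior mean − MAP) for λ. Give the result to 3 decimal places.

Σ times = 30.0. Posterior: Gamma(shape = 5.4+7 = 12.4, rate = 2.5+30.0 = 32.5).
Mode = (α−1)/β = 11.4/32.5 = 0.351.
Mean = α/β = 12.4/32.5 = 0.382.
Difference = 0.382 − 0.351 = 0.031.

0.031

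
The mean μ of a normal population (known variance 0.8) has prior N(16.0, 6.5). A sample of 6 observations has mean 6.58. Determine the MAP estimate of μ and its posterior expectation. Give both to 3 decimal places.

μ_MAP = 6.769, E[μ|data] = 6.769

Posterior for μ is Normal. Precision-weighted mean: (1/6.5·16.0 + 6/0.8·6.58) / (1/6.5 + 6/0.8) = 6.769.
A Normal posterior is symmetric, so mode = mean.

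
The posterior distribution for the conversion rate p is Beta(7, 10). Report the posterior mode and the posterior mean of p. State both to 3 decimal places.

Mode = (7−1)/(7+10−2) = 6/15 = 0.400.
Mean = 7/(7+10) = 7/17 = 0.412.

MAP = 0.400; posterior mean = 0.412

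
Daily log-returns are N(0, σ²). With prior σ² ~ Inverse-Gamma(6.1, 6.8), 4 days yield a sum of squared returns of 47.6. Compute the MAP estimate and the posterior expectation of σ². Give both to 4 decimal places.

MAP = 3.3626; posterior mean = 4.3099

Posterior: Inverse-Gamma(shape = 6.1+4/2 = 8.1, scale = 6.8+47.6/2 = 30.6).
Mode = β/(α+1) = 30.6/9.1 = 3.3626.
Mean = β/(α−1) = 30.6/7.1 = 4.3099.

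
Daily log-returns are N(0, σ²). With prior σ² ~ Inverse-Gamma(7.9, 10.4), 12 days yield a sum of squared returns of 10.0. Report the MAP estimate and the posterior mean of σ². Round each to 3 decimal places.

MAP: 1.034. Posterior mean: 1.194.

Posterior: Inverse-Gamma(shape = 7.9+12/2 = 13.9, scale = 10.4+10.0/2 = 15.4).
Mode = β/(α+1) = 15.4/14.9 = 1.034.
Mean = β/(α−1) = 15.4/12.9 = 1.194.
The posterior is right-skewed, so the mean exceeds the mode.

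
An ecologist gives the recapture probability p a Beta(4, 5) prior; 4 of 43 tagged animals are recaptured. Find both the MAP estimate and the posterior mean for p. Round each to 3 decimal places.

Posterior: Beta(4+4, 5+39) = Beta(8, 44).
Mode = (8−1)/(8+44−2) = 7/50 = 0.140.
Mean = 8/(8+44) = 8/52 = 0.154.

MAP = 0.140, posterior mean = 0.154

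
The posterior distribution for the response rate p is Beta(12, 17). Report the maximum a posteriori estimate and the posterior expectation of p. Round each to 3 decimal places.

MAP: 0.407. Posterior mean: 0.414.

Mode = (12−1)/(12+17−2) = 11/27 = 0.407.
Mean = 12/(12+17) = 12/29 = 0.414.
The mean is pulled above the mode by the posterior's right skew.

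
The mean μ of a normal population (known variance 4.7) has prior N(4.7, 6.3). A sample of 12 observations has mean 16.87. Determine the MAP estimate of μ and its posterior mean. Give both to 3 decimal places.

MAP: 16.158. Posterior mean: 16.158.

Posterior for μ is Normal. Precision-weighted mean: (1/6.3·4.7 + 12/4.7·16.87) / (1/6.3 + 12/4.7) = 16.158.
A Normal posterior is symmetric, so mode = mean.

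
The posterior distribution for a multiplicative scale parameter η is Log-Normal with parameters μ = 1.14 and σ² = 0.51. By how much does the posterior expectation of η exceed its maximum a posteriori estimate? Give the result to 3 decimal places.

Mode = exp(μ − σ²) = exp(0.63) = 1.878.
Mean = exp(μ + σ²/2) = exp(1.395) = 4.035.
Difference = 4.035 − 1.878 = 2.157.

2.157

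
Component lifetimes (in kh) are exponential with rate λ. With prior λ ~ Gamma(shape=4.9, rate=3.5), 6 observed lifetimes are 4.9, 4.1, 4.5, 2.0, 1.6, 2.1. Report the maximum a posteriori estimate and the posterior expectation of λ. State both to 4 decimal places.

maximum a posteriori estimate = 0.4361, posterior expectation = 0.4802

Σ times = 19.2. Posterior: Gamma(shape = 4.9+6 = 10.9, rate = 3.5+19.2 = 22.7).
Mode = (α−1)/β = 9.9/22.7 = 0.4361.
Mean = α/β = 10.9/22.7 = 0.4802.
The mean is pulled above the mode by the posterior's right skew.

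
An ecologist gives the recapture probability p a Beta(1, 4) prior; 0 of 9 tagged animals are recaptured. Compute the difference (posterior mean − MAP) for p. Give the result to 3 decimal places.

Posterior: Beta(1+0, 4+9) = Beta(1, 13).
Since α = 1 ≤ 1 and β > 1, the Beta density is monotone decreasing on [0,1]; the mode is at 0.
Mean = 1/(1+13) = 0.071.
Difference = 0.071 − 0.000 = 0.071.

0.071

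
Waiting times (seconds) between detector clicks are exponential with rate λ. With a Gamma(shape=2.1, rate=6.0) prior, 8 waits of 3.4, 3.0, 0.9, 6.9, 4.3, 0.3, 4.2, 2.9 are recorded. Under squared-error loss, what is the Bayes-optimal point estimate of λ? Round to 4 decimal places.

0.3166

Σ times = 25.9. Posterior: Gamma(shape = 2.1+8 = 10.1, rate = 6.0+25.9 = 31.9).
Mode = (α−1)/β = 9.1/31.9 = 0.2853.
Mean = α/β = 10.1/31.9 = 0.3166.
Squared-error loss ⇒ the optimal estimator is the posterior mean.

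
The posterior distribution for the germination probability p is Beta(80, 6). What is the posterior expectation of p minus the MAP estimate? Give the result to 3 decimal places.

Mode = (80−1)/(80+6−2) = 79/84 = 0.940.
Mean = 80/(80+6) = 80/86 = 0.930.
Difference = 0.930 − 0.940 = -0.010.

-0.010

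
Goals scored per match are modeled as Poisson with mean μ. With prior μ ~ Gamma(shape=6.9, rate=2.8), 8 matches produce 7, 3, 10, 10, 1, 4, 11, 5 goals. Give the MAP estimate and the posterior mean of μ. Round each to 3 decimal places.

Σ counts = 51. Posterior: Gamma(shape = 6.9+51 = 57.9, rate = 2.8+8 = 10.8).
Mode = (α−1)/β = 56.9/10.8 = 5.269.
Mean = α/β = 57.9/10.8 = 5.361.

μ_MAP = 5.269, E[μ|data] = 5.361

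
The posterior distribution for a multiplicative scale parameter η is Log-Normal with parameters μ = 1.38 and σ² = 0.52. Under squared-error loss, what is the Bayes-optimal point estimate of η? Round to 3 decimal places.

Mode = exp(μ − σ²) = exp(0.86) = 2.363.
Mean = exp(μ + σ²/2) = exp(1.640) = 5.155.
Squared-error loss ⇒ the optimal estimator is the posterior mean.

5.155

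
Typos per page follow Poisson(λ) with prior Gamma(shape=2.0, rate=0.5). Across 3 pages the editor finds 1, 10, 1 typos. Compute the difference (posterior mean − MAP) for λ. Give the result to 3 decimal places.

0.286

Σ counts = 12. Posterior: Gamma(shape = 2.0+12 = 14.0, rate = 0.5+3 = 3.5).
Mode = (α−1)/β = 13.0/3.5 = 3.714.
Mean = α/β = 14.0/3.5 = 4.000.
Difference = 4.000 − 3.714 = 0.286.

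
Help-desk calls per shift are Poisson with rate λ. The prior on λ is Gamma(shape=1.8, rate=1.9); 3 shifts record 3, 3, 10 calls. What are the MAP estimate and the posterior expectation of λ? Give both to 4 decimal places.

MAP: 3.4286. Posterior mean: 3.6327.

Σ counts = 16. Posterior: Gamma(shape = 1.8+16 = 17.8, rate = 1.9+3 = 4.9).
Mode = (α−1)/β = 16.8/4.9 = 3.4286.
Mean = α/β = 17.8/4.9 = 3.6327.
The mean is pulled above the mode by the posterior's right skew.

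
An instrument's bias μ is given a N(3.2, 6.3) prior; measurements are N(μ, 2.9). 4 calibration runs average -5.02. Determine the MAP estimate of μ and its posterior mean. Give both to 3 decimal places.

Posterior for μ is Normal. Precision-weighted mean: (1/6.3·3.2 + 4/2.9·-5.02) / (1/6.3 + 4/2.9) = -4.172.
A Normal posterior is symmetric, so mode = mean.

μ_MAP = -4.172, E[μ|data] = -4.172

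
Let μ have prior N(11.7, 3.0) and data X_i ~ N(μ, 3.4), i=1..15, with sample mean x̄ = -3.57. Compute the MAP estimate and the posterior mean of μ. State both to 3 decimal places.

MAP: -2.497. Posterior mean: -2.497.

Posterior for μ is Normal. Precision-weighted mean: (1/3.0·11.7 + 15/3.4·-3.57) / (1/3.0 + 15/3.4) = -2.497.
A Normal posterior is symmetric, so mode = mean.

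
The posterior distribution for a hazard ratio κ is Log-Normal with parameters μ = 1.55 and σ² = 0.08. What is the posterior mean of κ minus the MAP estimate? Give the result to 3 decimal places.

0.555

Mode = exp(μ − σ²) = exp(1.47) = 4.349.
Mean = exp(μ + σ²/2) = exp(1.590) = 4.904.
Difference = 4.904 − 4.349 = 0.555.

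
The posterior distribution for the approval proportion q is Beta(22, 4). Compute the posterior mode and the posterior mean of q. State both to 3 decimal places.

posterior mode = 0.875, posterior mean = 0.846

Mode = (22−1)/(22+4−2) = 21/24 = 0.875.
Mean = 22/(22+4) = 22/26 = 0.846.
Left-skewed posterior ⇒ mean < mode.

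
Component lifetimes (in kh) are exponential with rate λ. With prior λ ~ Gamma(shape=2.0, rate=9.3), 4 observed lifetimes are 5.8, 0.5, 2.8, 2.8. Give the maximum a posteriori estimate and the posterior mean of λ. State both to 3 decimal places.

maximum a posteriori estimate = 0.236, posterior mean = 0.283

Σ times = 11.9. Posterior: Gamma(shape = 2.0+4 = 6.0, rate = 9.3+11.9 = 21.2).
Mode = (α−1)/β = 5.0/21.2 = 0.236.
Mean = α/β = 6.0/21.2 = 0.283.
The mean is pulled above the mode by the posterior's right skew.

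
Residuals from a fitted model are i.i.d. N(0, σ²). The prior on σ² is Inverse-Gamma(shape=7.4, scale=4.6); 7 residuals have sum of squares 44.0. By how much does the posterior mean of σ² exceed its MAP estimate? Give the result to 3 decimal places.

0.452

Posterior: Inverse-Gamma(shape = 7.4+7/2 = 10.9, scale = 4.6+44.0/2 = 26.6).
Mode = β/(α+1) = 26.6/11.9 = 2.235.
Mean = β/(α−1) = 26.6/9.9 = 2.687.
Difference = 2.687 − 2.235 = 0.452.
Mean > mode: the posterior has a right tail.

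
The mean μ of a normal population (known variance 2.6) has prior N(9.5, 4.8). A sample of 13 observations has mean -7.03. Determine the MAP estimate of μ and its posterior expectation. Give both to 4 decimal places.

Posterior for μ is Normal. Precision-weighted mean: (1/4.8·9.5 + 13/2.6·-7.03) / (1/4.8 + 13/2.6) = -6.3688.
A Normal posterior is symmetric, so mode = mean.

MAP estimate = -6.3688, posterior expectation = -6.3688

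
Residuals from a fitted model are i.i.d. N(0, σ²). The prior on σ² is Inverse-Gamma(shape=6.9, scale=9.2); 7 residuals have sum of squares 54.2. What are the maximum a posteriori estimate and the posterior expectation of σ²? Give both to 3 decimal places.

Posterior: Inverse-Gamma(shape = 6.9+7/2 = 10.4, scale = 9.2+54.2/2 = 36.3).
Mode = β/(α+1) = 36.3/11.4 = 3.184.
Mean = β/(α−1) = 36.3/9.4 = 3.862.
Right-skewed posterior ⇒ mode < mean.

MAP = 3.184, posterior mean = 3.862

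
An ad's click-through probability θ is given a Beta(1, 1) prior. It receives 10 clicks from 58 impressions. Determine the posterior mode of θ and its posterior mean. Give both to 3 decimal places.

MAP = 0.172; posterior mean = 0.183

Posterior: Beta(1+10, 1+48) = Beta(11, 49).
Mode = (11−1)/(11+49−2) = 10/58 = 0.172.
With a flat prior the MAP equals the MLE, 10/58.
Mean = 11/(11+49) = 11/60 = 0.183.
Right-skewed posterior ⇒ mode < mean.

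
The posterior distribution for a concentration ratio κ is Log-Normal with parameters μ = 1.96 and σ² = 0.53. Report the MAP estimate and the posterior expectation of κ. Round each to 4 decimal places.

κ_MAP = 4.1787, E[κ|data] = 9.2535

Mode = exp(μ − σ²) = exp(1.43) = 4.1787.
Mean = exp(μ + σ²/2) = exp(2.225) = 9.2535.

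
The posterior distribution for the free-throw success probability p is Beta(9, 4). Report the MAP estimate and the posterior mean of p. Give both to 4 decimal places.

p_MAP = 0.7273, E[p|data] = 0.6923

Mode = (9−1)/(9+4−2) = 8/11 = 0.7273.
Mean = 9/(9+4) = 9/13 = 0.6923.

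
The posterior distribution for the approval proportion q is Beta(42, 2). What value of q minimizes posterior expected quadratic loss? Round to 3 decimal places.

0.955

Mode = (42−1)/(42+2−2) = 41/42 = 0.976.
Mean = 42/(42+2) = 42/44 = 0.955.
Quadratic loss ⇒ the optimal estimator is the posterior mean.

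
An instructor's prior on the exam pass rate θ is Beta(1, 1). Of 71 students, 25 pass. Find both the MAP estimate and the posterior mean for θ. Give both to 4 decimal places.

Posterior: Beta(1+25, 1+46) = Beta(26, 47).
Mode = (26−1)/(26+47−2) = 25/71 = 0.3521.
With a flat prior the MAP equals the MLE, 25/71.
Mean = 26/(26+47) = 26/73 = 0.3562.

MAP: 0.3521. Posterior mean: 0.3562.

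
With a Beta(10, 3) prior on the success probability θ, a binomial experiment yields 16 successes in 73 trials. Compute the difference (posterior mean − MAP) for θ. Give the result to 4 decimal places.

0.0047

Posterior: Beta(10+16, 3+57) = Beta(26, 60).
Mode = (26−1)/(26+60−2) = 25/84 = 0.2976.
Mean = 26/(26+60) = 26/86 = 0.3023.
Difference = 0.3023 − 0.2976 = 0.0047.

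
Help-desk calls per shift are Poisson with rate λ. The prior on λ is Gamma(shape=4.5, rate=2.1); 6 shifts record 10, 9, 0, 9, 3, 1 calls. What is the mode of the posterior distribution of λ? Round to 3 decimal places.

Σ counts = 32. Posterior: Gamma(shape = 4.5+32 = 36.5, rate = 2.1+6 = 8.1).
Mode = (α−1)/β = 35.5/8.1 = 4.383.
Mean = α/β = 36.5/8.1 = 4.506.
This is the posterior mode — the MAP estimate.

4.383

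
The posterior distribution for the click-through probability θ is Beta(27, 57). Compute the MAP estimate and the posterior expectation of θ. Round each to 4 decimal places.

Mode = (27−1)/(27+57−2) = 26/82 = 0.3171.
Mean = 27/(27+57) = 27/84 = 0.3214.

MAP estimate = 0.3171, posterior expectation = 0.3214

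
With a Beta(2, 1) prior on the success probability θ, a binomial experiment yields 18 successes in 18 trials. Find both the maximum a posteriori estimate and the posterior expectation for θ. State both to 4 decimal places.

Posterior: Beta(2+18, 1+0) = Beta(20, 1).
Since β = 1 ≤ 1 and α > 1, the Beta density is monotone increasing on [0,1]; the mode is at 1.
Mean = 20/(20+1) = 0.9524.

MAP = 1.0000, posterior mean = 0.9524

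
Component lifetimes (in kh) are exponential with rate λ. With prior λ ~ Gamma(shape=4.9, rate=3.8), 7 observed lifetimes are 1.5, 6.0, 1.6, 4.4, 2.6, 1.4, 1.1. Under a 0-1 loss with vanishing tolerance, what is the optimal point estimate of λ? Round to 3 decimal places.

Σ times = 18.6. Posterior: Gamma(shape = 4.9+7 = 11.9, rate = 3.8+18.6 = 22.4).
Mode = (α−1)/β = 10.9/22.4 = 0.487.
Mean = α/β = 11.9/22.4 = 0.531.
This is the posterior mode — the MAP estimate.

0.487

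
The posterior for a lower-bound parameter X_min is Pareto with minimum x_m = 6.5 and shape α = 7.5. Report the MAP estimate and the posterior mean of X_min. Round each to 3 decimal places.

The Pareto density is strictly decreasing on [x_m, ∞), so the mode is x_m = 6.500.
Mean = α·x_m/(α−1) = 7.5·6.5/6.5 = 7.500.
Right-skewed posterior ⇒ mode < mean.

X_min_MAP = 6.500, E[X_min|data] = 7.500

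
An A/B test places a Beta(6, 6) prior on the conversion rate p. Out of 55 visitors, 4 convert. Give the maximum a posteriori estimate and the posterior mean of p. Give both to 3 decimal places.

Posterior: Beta(6+4, 6+51) = Beta(10, 57).
Mode = (10−1)/(10+57−2) = 9/65 = 0.138.
Mean = 10/(10+57) = 10/67 = 0.149.

maximum a posteriori estimate = 0.138, posterior mean = 0.149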